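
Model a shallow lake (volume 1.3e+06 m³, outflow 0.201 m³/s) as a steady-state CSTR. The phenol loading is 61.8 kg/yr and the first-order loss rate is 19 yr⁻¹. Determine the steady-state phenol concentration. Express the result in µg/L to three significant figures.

1.99 µg/L

Outflow Q = 0.201 m³/s × 3.156e+07 s/yr = 6.343e+06 m³/yr.
Steady-state CSTR mass balance: W = Q·C + k·V·C, so C = W/(Q + kV).
Q + kV = 6.343e+06 + 19·1.3e+06 = 3.104e+07 m³/yr.
C = 61.8/3.104e+07 = 1.991e-06 kg/m³ = 0.001991 mg/L = 1.991 µg/L.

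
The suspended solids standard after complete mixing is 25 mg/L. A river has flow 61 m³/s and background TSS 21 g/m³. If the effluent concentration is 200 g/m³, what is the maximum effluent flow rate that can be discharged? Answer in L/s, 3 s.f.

1390 L/s

Mass balance at complete mixing: C_std·(Q_w + Q_r) = Q_w·C_e + Q_r·C_b.
Rearranging, Q_w = Q_r·(C_std − C_b)/(C_e − C_std) = 61·(25 − 21) / (200 − 25) = 1.394 m³/s.
= 1394 L/s.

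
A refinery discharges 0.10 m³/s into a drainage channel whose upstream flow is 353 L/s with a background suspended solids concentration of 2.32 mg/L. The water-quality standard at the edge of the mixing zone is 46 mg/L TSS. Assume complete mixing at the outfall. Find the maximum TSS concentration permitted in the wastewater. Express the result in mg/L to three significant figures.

200 mg/L

353 L/s = 0.353 m³/s.
Mass balance: 46·0.453 = 0.1·Cₑ + 0.353·2.32.
Cₑ = (20.84 − 0.819) / 0.1 = 200.2 mg/L.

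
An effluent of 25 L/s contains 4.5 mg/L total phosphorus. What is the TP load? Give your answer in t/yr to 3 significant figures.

3.55 t/yr

25 L/s = 0.025 m³/s.
Mass flux = Q·C = 0.025 m³/s × 4.5 g/m³ = 0.1125 g/s.
= 0.1125 g/s × 31.56 = 3.55 t/yr.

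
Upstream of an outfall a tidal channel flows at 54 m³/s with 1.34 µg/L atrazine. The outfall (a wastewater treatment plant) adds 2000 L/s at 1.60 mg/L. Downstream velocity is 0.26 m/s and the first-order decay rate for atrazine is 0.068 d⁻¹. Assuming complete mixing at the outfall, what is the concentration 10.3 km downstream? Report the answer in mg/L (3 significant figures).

0.0566 mg/L

2000 L/s = 2 m³/s.
1.34 µg/L = 0.00134 mg/L.
After complete mixing, C₀ = (2·1.6 + 54·0.00134) / 56 = 0.05844 mg/L.
Travel time t = 1.03e+04 m / 0.26 m/s = 3.962e+04 s = 0.4585 d.
C = 0.05844·exp(−0.068·0.4585) = 0.05844·0.9693 = 0.05664 mg/L.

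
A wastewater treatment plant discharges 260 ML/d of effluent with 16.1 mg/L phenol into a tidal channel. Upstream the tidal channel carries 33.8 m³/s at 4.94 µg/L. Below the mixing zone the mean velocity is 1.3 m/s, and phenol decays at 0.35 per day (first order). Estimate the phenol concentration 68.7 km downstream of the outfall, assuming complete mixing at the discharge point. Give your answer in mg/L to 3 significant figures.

260 ML/d = 3.009 m³/s.
4.94 µg/L = 0.00494 mg/L.
After complete mixing, C₀ = (3.009·16.1 + 33.8·0.00494) / 36.81 = 1.321 mg/L.
Travel time t = 6.87e+04 m / 1.3 m/s = 5.285e+04 s = 0.6116 d.
C = 1.321·exp(−0.35·0.6116) = 1.321·0.8073 = 1.066 mg/L.

1.07 mg/L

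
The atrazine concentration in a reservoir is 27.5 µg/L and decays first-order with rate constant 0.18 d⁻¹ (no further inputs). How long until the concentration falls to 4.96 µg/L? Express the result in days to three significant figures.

t = ln(C₀/C)/k = ln(27.5/4.96)/0.18 = 1.713/0.18 = 9.515 d.

9.52 d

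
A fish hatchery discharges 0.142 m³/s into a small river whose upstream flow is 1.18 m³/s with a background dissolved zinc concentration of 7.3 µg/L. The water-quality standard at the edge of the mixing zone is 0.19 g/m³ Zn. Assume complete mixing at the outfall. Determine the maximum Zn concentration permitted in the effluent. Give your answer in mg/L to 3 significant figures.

7.3 µg/L = 0.0073 mg/L.
Mass balance: 0.19·1.322 = 0.142·Cₑ + 1.18·0.0073.
Cₑ = (0.2512 − 0.008614) / 0.142 = 1.708 mg/L.

1.71 mg/L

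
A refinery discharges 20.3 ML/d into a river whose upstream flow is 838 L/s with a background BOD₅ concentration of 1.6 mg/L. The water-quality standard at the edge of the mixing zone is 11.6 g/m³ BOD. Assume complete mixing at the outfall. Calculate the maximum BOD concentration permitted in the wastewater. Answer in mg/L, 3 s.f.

47.3 mg/L

20.3 ML/d = 0.235 m³/s.
838 L/s = 0.838 m³/s.
Mass balance: 11.6·1.073 = 0.235·Cₑ + 0.838·1.6.
Cₑ = (12.45 − 1.341) / 0.235 = 47.27 mg/L.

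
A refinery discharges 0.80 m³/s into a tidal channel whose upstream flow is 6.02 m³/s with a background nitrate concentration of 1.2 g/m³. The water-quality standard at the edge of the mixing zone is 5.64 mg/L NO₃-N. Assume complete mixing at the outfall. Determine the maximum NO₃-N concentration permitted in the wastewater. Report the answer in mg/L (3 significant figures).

Mass balance: 5.64·6.82 = 0.8·Cₑ + 6.02·1.2.
Cₑ = (38.46 − 7.224) / 0.8 = 39.05 mg/L.

39.1 mg/L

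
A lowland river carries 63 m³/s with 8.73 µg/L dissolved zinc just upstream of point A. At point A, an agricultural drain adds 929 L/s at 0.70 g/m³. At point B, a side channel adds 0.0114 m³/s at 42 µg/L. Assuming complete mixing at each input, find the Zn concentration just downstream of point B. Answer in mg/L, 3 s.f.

0.0188 mg/L

8.73 µg/L = 0.00873 mg/L.
929 L/s = 0.929 m³/s.
After input A: C = (63·0.00873 + 0.929·0.7) / 63.93 = 0.01878 mg/L.
42 µg/L = 0.042 mg/L.
After input B: C = (63.93·0.01878 + 0.0114·0.042) / 63.94 = 0.01878 mg/L.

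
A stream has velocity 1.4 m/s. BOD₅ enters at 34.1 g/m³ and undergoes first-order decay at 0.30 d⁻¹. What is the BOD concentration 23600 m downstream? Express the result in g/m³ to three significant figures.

Travel time t = 23600 m / 1.4 m/s = 2.36e+04/1.4 = 1.686e+04 s = 0.1951 d.
First-order decay: C = 34.1·exp(−0.30·0.1951) = 34.1·0.9431 = 32.16 g/m³.

32.2 g/m³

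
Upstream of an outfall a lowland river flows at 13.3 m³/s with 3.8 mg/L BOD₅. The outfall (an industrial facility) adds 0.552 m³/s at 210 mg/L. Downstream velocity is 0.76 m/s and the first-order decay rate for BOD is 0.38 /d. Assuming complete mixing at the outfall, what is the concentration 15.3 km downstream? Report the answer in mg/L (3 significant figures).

After complete mixing, C₀ = (0.552·210 + 13.3·3.8) / 13.85 = 12.02 mg/L.
Travel time t = 1.53e+04 m / 0.76 m/s = 2.013e+04 s = 0.233 d.
C = 12.02·exp(−0.38·0.233) = 12.02·0.9153 = 11 mg/L.

11.0 mg/L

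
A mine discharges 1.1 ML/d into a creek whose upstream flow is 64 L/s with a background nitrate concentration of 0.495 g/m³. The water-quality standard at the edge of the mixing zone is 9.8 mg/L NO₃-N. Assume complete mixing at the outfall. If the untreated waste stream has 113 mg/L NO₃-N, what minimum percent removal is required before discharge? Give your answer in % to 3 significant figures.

1.1 ML/d = 0.01273 m³/s.
64 L/s = 0.064 m³/s.
Mass balance: 9.8·0.07673 = 0.01273·Cₑ + 0.064·0.495.
Cₑ = (0.752 − 0.03168) / 0.01273 = 56.58 mg/L.
Required removal = 1 − 56.58/113 = 49.93 %.

49.9 %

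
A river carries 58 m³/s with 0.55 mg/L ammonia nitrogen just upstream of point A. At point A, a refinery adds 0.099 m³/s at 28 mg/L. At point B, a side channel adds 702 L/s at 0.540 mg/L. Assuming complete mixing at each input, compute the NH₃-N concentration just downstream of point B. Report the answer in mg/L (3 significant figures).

After input A: C = (58·0.55 + 0.099·28) / 58.1 = 0.5968 mg/L.
702 L/s = 0.702 m³/s.
After input B: C = (58.1·0.5968 + 0.702·0.54) / 58.8 = 0.5961 mg/L.

0.596 mg/L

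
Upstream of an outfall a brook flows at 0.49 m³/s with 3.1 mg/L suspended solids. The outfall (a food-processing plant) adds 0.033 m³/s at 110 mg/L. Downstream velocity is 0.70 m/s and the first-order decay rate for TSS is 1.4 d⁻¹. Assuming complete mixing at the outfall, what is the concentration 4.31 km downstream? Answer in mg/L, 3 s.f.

8.91 mg/L

After complete mixing, C₀ = (0.033·110 + 0.49·3.1) / 0.523 = 9.845 mg/L.
Travel time t = 4310 m / 0.70 m/s = 6157 s = 0.07126 d.
C = 9.845·exp(−1.4·0.07126) = 9.845·0.905 = 8.91 mg/L.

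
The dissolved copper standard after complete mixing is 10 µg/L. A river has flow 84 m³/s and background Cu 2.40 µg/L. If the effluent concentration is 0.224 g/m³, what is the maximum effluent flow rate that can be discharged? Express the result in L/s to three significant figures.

2980 L/s

2.40 µg/L = 0.0024 mg/L.
10 µg/L = 0.01 mg/L.
Mass balance at complete mixing: C_std·(Q_w + Q_r) = Q_w·C_e + Q_r·C_b.
Rearranging, Q_w = Q_r·(C_std − C_b)/(C_e − C_std) = 84·(0.01 − 0.0024) / (0.224 − 0.01) = 2.983 m³/s.
= 2983 L/s.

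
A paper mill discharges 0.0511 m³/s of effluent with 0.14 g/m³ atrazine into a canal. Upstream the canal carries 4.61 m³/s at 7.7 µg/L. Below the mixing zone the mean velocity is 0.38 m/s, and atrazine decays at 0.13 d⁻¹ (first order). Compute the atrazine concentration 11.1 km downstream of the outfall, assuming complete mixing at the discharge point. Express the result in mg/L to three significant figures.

0.00876 mg/L

7.7 µg/L = 0.0077 mg/L.
After complete mixing, C₀ = (0.0511·0.14 + 4.61·0.0077) / 4.661 = 0.00915 mg/L.
Travel time t = 1.11e+04 m / 0.38 m/s = 2.921e+04 s = 0.3381 d.
C = 0.00915·exp(−0.13·0.3381) = 0.00915·0.957 = 0.008757 mg/L.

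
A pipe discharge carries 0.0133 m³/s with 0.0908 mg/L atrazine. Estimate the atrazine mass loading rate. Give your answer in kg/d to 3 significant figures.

0.104 kg/d

Mass flux = Q·C = 0.0133 m³/s × 0.0908 g/m³ = 0.001208 g/s.
= 0.001208 g/s × 86.4 = 0.1043 kg/d.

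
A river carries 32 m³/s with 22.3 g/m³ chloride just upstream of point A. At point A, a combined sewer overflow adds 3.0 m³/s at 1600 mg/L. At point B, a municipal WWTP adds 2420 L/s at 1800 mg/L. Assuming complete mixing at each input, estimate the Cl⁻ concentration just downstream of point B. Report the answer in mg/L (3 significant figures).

After input A: C = (32·22.3 + 3·1600) / 35 = 157.5 mg/L.
2420 L/s = 2.42 m³/s.
After input B: C = (35·157.5 + 2.42·1800) / 37.42 = 263.8 mg/L.

264 mg/L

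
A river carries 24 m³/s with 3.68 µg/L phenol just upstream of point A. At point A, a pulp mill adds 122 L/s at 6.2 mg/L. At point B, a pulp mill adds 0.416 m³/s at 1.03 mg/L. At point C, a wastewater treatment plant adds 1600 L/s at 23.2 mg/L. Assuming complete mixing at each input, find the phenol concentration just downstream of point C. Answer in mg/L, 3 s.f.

3.68 µg/L = 0.00368 mg/L.
122 L/s = 0.122 m³/s.
After input A: C = (24·0.00368 + 0.122·6.2) / 24.12 = 0.03502 mg/L.
After input B: C = (24.12·0.03502 + 0.416·1.03) / 24.54 = 0.05189 mg/L.
1600 L/s = 1.6 m³/s.
After input C: C = (24.54·0.05189 + 1.6·23.2) / 26.14 = 1.469 mg/L.

1.47 mg/L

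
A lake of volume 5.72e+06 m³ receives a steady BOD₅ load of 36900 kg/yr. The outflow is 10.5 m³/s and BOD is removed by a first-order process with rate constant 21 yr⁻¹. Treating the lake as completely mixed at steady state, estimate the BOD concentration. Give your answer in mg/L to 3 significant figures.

Outflow Q = 10.5 m³/s × 3.156e+07 s/yr = 3.314e+08 m³/yr.
Steady-state CSTR mass balance: W = Q·C + k·V·C, so C = W/(Q + kV).
Q + kV = 3.314e+08 + 21·5.72e+06 = 4.515e+08 m³/yr.
C = 36900/4.515e+08 = 8.173e-05 kg/m³ = 0.08173 mg/L.

0.0817 mg/L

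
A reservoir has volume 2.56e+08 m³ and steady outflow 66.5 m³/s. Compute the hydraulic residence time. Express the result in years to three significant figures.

0.122 yr

Q = 66.5 m³/s × 3.156e+07 s/yr = 2.099e+09 m³/yr.
Hydraulic residence time τ = V/Q = 2.56e+08/2.099e+09 = 0.122 yr.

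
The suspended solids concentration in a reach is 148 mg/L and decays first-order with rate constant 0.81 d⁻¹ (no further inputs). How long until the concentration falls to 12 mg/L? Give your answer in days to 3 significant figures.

3.10 d

t = ln(C₀/C)/k = ln(148/12)/0.81 = 2.512/0.81 = 3.102 d.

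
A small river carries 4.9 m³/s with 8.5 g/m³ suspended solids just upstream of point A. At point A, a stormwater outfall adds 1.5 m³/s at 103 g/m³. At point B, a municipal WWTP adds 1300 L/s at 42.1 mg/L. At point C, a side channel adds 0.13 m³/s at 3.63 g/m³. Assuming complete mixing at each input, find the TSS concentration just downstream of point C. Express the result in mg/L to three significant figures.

32.1 mg/L

After input A: C = (4.9·8.5 + 1.5·103) / 6.4 = 30.65 mg/L.
1300 L/s = 1.3 m³/s.
After input B: C = (6.4·30.65 + 1.3·42.1) / 7.7 = 32.58 mg/L.
After input C: C = (7.7·32.58 + 0.13·3.63) / 7.83 = 32.1 mg/L.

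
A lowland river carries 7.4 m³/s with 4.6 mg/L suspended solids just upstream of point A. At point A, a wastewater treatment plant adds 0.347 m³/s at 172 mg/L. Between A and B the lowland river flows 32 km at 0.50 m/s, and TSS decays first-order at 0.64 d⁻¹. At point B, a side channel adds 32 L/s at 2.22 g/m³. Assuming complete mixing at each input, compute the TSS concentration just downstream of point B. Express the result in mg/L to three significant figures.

After input A: C = (7.4·4.6 + 0.347·172) / 7.747 = 12.1 mg/L.
Over the 32 km reach to input B (t = 6.4e+04 s = 0.7407 d), decay gives C = 12.1·exp(−0.64·0.7407) = 7.531 mg/L.
32 L/s = 0.032 m³/s.
After input B: C = (7.747·7.531 + 0.032·2.22) / 7.779 = 7.509 mg/L.

7.51 mg/L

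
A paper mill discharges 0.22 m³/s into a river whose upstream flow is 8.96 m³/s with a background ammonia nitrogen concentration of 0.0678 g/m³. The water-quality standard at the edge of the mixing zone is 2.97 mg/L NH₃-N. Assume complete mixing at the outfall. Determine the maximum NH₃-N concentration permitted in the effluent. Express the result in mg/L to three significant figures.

Mass balance: 2.97·9.18 = 0.22·Cₑ + 8.96·0.0678.
Cₑ = (27.26 − 0.6075) / 0.22 = 121.2 mg/L.

121 mg/L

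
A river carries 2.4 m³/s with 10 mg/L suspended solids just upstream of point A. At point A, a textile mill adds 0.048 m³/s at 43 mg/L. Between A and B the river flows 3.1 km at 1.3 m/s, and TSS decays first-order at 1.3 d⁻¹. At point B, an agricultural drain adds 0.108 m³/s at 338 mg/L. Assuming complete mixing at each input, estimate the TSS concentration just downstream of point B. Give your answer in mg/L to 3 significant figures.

After input A: C = (2.4·10 + 0.048·43) / 2.448 = 10.65 mg/L.
Over the 3.1 km reach to input B (t = 2385 s = 0.0276 d), decay gives C = 10.65·exp(−1.3·0.0276) = 10.27 mg/L.
After input B: C = (2.448·10.27 + 0.108·338) / 2.556 = 24.12 mg/L.

24.1 mg/L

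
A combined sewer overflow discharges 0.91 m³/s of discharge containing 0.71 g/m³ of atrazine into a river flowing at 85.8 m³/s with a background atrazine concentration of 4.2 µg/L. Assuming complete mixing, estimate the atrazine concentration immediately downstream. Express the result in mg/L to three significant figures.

0.0116 mg/L

4.2 µg/L = 0.0042 mg/L.
Flow-weighted mixing gives C = (0.91·0.71 + 85.8·0.0042) / (0.91 + 85.8) = 1.006/86.71 = 0.01161 mg/L.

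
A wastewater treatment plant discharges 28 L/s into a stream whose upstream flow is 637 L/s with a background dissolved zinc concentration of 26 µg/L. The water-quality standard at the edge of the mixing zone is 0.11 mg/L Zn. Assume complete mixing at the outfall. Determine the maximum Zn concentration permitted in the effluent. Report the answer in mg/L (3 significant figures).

2.02 mg/L

28 L/s = 0.028 m³/s.
637 L/s = 0.637 m³/s.
26 µg/L = 0.026 mg/L.
Mass balance: 0.11·0.665 = 0.028·Cₑ + 0.637·0.026.
Cₑ = (0.07315 − 0.01656) / 0.028 = 2.021 mg/L.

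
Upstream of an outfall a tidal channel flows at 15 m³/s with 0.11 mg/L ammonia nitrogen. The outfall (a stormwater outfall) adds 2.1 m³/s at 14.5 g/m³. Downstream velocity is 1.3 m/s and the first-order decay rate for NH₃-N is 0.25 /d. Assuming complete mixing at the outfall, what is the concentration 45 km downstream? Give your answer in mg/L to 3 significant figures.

After complete mixing, C₀ = (2.1·14.5 + 15·0.11) / 17.1 = 1.877 mg/L.
Travel time t = 4.5e+04 m / 1.3 m/s = 3.462e+04 s = 0.4006 d.
C = 1.877·exp(−0.25·0.4006) = 1.877·0.9047 = 1.698 mg/L.

1.70 mg/L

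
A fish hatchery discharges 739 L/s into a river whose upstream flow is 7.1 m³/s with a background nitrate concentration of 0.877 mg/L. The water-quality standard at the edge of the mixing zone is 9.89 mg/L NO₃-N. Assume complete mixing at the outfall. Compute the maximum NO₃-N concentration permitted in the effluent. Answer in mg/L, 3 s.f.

96.5 mg/L

739 L/s = 0.739 m³/s.
Mass balance: 9.89·7.839 = 0.739·Cₑ + 7.1·0.877.
Cₑ = (77.53 − 6.227) / 0.739 = 96.48 mg/L.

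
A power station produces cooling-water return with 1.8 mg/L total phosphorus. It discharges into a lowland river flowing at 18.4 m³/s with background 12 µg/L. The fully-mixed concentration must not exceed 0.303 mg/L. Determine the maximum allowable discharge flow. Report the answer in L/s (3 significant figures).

3580 L/s

12 µg/L = 0.012 mg/L.
Mass balance at complete mixing: C_std·(Q_w + Q_r) = Q_w·C_e + Q_r·C_b.
Rearranging, Q_w = Q_r·(C_std − C_b)/(C_e − C_std) = 18.4·(0.303 − 0.012) / (1.8 − 0.303) = 3.577 m³/s.
= 3577 L/s.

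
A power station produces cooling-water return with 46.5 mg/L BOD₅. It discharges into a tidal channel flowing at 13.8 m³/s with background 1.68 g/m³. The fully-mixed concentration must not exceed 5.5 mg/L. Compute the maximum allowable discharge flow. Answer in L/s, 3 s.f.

Mass balance at complete mixing: C_std·(Q_w + Q_r) = Q_w·C_e + Q_r·C_b.
Rearranging, Q_w = Q_r·(C_std − C_b)/(C_e − C_std) = 13.8·(5.5 − 1.68) / (46.5 − 5.5) = 1.286 m³/s.
= 1286 L/s.

1290 L/s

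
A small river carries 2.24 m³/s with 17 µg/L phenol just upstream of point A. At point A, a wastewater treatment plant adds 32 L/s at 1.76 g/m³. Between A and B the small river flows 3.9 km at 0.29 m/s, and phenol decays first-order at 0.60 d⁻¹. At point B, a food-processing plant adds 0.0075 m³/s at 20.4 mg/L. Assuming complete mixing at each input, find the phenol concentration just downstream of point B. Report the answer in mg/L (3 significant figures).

0.105 mg/L

17 µg/L = 0.017 mg/L.
32 L/s = 0.032 m³/s.
After input A: C = (2.24·0.017 + 0.032·1.76) / 2.272 = 0.04155 mg/L.
Over the 3.9 km reach to input B (t = 1.345e+04 s = 0.1557 d), decay gives C = 0.04155·exp(−0.60·0.1557) = 0.03784 mg/L.
After input B: C = (2.272·0.03784 + 0.0075·20.4) / 2.28 = 0.1048 mg/L.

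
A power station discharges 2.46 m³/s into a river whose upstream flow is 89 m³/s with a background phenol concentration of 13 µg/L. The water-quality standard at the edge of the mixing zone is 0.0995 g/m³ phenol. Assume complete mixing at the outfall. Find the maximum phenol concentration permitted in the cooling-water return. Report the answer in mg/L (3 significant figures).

3.23 mg/L

13 µg/L = 0.013 mg/L.
Mass balance: 0.0995·91.46 = 2.46·Cₑ + 89·0.013.
Cₑ = (9.1 − 1.157) / 2.46 = 3.229 mg/L.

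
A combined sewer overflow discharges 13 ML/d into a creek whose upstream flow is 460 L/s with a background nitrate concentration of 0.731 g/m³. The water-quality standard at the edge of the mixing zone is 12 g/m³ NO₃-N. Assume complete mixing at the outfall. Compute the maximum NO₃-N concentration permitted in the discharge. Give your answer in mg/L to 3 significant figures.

46.5 mg/L

13 ML/d = 0.1505 m³/s.
460 L/s = 0.46 m³/s.
Mass balance: 12·0.6105 = 0.1505·Cₑ + 0.46·0.731.
Cₑ = (7.326 − 0.3363) / 0.1505 = 46.45 mg/L.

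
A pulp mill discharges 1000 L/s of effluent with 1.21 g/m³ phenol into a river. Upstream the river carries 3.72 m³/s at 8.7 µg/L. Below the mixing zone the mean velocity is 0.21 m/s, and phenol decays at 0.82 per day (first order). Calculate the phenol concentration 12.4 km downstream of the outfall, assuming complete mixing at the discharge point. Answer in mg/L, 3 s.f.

0.150 mg/L

1000 L/s = 1 m³/s.
8.7 µg/L = 0.0087 mg/L.
After complete mixing, C₀ = (1·1.21 + 3.72·0.0087) / 4.72 = 0.2632 mg/L.
Travel time t = 1.24e+04 m / 0.21 m/s = 5.905e+04 s = 0.6834 d.
C = 0.2632·exp(−0.82·0.6834) = 0.2632·0.571 = 0.1503 mg/L.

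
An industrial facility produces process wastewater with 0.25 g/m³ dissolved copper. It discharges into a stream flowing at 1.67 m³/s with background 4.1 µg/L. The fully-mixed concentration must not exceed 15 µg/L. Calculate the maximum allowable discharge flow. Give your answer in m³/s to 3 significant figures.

0.0775 m³/s

4.1 µg/L = 0.0041 mg/L.
15 µg/L = 0.015 mg/L.
Mass balance at complete mixing: C_std·(Q_w + Q_r) = Q_w·C_e + Q_r·C_b.
Rearranging, Q_w = Q_r·(C_std − C_b)/(C_e − C_std) = 1.67·(0.015 − 0.0041) / (0.25 − 0.015) = 0.07746 m³/s.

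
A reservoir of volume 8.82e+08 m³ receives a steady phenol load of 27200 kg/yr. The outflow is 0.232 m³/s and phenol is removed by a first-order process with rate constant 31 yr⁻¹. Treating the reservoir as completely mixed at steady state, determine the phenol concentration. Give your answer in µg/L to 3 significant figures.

0.995 µg/L

Outflow Q = 0.232 m³/s × 3.156e+07 s/yr = 7.321e+06 m³/yr.
Steady-state CSTR mass balance: W = Q·C + k·V·C, so C = W/(Q + kV).
Q + kV = 7.321e+06 + 31·8.82e+08 = 2.735e+10 m³/yr.
C = 27200/2.735e+10 = 9.945e-07 kg/m³ = 0.0009945 mg/L = 0.9945 µg/L.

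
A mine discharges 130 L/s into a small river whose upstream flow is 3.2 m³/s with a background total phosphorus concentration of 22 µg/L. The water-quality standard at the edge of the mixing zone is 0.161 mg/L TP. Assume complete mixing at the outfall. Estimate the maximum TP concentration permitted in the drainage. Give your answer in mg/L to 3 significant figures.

130 L/s = 0.13 m³/s.
22 µg/L = 0.022 mg/L.
Mass balance: 0.161·3.33 = 0.13·Cₑ + 3.2·0.022.
Cₑ = (0.5361 − 0.0704) / 0.13 = 3.583 mg/L.

3.58 mg/L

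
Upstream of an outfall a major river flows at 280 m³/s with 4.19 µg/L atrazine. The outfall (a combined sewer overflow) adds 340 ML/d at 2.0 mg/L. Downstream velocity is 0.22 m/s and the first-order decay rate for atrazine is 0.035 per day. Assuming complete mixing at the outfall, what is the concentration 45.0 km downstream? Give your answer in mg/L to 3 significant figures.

340 ML/d = 3.935 m³/s.
4.19 µg/L = 0.00419 mg/L.
After complete mixing, C₀ = (3.935·2 + 280·0.00419) / 283.9 = 0.03185 mg/L.
Travel time t = 4.5e+04 m / 0.22 m/s = 2.045e+05 s = 2.367 d.
C = 0.03185·exp(−0.035·2.367) = 0.03185·0.9205 = 0.02932 mg/L.

0.0293 mg/L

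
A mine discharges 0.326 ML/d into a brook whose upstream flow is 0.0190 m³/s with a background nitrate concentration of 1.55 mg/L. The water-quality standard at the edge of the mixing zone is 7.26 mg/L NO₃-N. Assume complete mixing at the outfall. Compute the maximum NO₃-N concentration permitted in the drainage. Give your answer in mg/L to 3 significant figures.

0.326 ML/d = 0.003773 m³/s.
Mass balance: 7.26·0.02277 = 0.003773·Cₑ + 0.019·1.55.
Cₑ = (0.1653 − 0.02945) / 0.003773 = 36.01 mg/L.

36.0 mg/L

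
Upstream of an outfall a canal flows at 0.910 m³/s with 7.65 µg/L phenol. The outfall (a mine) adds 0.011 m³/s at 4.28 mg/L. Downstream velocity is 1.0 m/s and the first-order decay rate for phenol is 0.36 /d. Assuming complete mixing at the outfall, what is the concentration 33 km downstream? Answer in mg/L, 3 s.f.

0.0511 mg/L

7.65 µg/L = 0.00765 mg/L.
After complete mixing, C₀ = (0.011·4.28 + 0.91·0.00765) / 0.921 = 0.05868 mg/L.
Travel time t = 3.3e+04 m / 1.0 m/s = 3.3e+04 s = 0.3819 d.
C = 0.05868·exp(−0.36·0.3819) = 0.05868·0.8715 = 0.05114 mg/L.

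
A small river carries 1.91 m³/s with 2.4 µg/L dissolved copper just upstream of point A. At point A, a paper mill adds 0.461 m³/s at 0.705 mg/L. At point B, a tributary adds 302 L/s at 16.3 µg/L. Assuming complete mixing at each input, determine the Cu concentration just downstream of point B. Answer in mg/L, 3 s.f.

0.125 mg/L

2.4 µg/L = 0.0024 mg/L.
After input A: C = (1.91·0.0024 + 0.461·0.705) / 2.371 = 0.139 mg/L.
302 L/s = 0.302 m³/s.
16.3 µg/L = 0.0163 mg/L.
After input B: C = (2.371·0.139 + 0.302·0.0163) / 2.673 = 0.1251 mg/L.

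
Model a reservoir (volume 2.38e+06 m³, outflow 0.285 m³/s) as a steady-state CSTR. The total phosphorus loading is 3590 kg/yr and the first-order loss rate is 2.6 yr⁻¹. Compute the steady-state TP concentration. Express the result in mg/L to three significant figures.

0.236 mg/L

Outflow Q = 0.285 m³/s × 3.156e+07 s/yr = 8.994e+06 m³/yr.
Steady-state CSTR mass balance: W = Q·C + k·V·C, so C = W/(Q + kV).
Q + kV = 8.994e+06 + 2.6·2.38e+06 = 1.518e+07 m³/yr.
C = 3590/1.518e+07 = 0.0002365 kg/m³ = 0.2365 mg/L.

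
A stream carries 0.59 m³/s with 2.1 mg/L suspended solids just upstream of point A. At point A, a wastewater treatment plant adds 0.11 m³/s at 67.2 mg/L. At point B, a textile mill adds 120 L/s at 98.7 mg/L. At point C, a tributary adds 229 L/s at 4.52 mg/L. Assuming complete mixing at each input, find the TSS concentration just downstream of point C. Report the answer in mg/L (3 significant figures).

20.5 mg/L

After input A: C = (0.59·2.1 + 0.11·67.2) / 0.7 = 12.33 mg/L.
120 L/s = 0.12 m³/s.
After input B: C = (0.7·12.33 + 0.12·98.7) / 0.82 = 24.97 mg/L.
229 L/s = 0.229 m³/s.
After input C: C = (0.82·24.97 + 0.229·4.52) / 1.049 = 20.51 mg/L.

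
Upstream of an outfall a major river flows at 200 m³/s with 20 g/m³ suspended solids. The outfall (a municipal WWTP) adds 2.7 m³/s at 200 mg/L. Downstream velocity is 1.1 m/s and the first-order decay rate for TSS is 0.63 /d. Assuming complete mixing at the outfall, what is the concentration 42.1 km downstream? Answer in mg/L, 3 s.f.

16.9 mg/L

After complete mixing, C₀ = (2.7·200 + 200·20) / 202.7 = 22.4 mg/L.
Travel time t = 4.21e+04 m / 1.1 m/s = 3.827e+04 s = 0.443 d.
C = 22.4·exp(−0.63·0.443) = 22.4·0.7565 = 16.94 mg/L.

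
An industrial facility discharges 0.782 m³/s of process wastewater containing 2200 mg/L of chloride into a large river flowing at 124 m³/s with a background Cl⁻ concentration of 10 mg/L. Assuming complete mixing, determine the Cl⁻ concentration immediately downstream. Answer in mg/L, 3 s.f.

23.7 mg/L

Flow-weighted mixing gives C = (0.782·2200 + 124·10) / (0.782 + 124) = 2960/124.8 = 23.72 mg/L.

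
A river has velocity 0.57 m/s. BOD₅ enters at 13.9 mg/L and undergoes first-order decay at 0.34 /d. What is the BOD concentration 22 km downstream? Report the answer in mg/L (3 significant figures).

Travel time t = 22 km / 0.57 m/s = 2.2e+04/0.57 = 3.86e+04 s = 0.4467 d.
First-order decay: C = 13.9·exp(−0.34·0.4467) = 13.9·0.8591 = 11.94 mg/L.

11.9 mg/L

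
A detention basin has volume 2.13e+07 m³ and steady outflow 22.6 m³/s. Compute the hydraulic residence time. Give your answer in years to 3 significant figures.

0.0299 yr

Q = 22.6 m³/s × 3.156e+07 s/yr = 7.132e+08 m³/yr.
Hydraulic residence time τ = V/Q = 2.13e+07/7.132e+08 = 0.02987 yr.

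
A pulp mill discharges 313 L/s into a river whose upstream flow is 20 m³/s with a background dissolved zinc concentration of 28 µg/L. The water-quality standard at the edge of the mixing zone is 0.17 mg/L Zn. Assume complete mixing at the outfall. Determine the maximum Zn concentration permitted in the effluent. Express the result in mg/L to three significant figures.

313 L/s = 0.313 m³/s.
28 µg/L = 0.028 mg/L.
Mass balance: 0.17·20.31 = 0.313·Cₑ + 20·0.028.
Cₑ = (3.453 − 0.56) / 0.313 = 9.243 mg/L.

9.24 mg/L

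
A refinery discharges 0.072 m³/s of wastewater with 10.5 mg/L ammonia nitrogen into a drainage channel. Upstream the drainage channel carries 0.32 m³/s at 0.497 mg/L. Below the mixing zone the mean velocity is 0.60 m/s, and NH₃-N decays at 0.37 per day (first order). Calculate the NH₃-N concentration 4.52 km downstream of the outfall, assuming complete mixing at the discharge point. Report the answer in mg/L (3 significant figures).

After complete mixing, C₀ = (0.072·10.5 + 0.32·0.497) / 0.392 = 2.334 mg/L.
Travel time t = 4520 m / 0.60 m/s = 7533 s = 0.08719 d.
C = 2.334·exp(−0.37·0.08719) = 2.334·0.9683 = 2.26 mg/L.

2.26 mg/L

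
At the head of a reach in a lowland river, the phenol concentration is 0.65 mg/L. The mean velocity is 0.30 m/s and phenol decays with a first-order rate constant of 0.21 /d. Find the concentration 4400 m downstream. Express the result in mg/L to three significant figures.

0.627 mg/L

Travel time t = 4400 m / 0.30 m/s = 4400/0.30 = 1.467e+04 s = 0.1698 d.
First-order decay: C = 0.65·exp(−0.21·0.1698) = 0.65·0.965 = 0.6272 mg/L.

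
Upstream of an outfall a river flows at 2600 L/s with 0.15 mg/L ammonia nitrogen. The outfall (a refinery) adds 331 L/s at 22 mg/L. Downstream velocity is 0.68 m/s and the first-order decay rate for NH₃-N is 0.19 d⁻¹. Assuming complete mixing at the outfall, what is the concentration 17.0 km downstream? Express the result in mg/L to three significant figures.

331 L/s = 0.331 m³/s.
2600 L/s = 2.6 m³/s.
After complete mixing, C₀ = (0.331·22 + 2.6·0.15) / 2.931 = 2.618 mg/L.
Travel time t = 1.7e+04 m / 0.68 m/s = 2.5e+04 s = 0.2894 d.
C = 2.618·exp(−0.19·0.2894) = 2.618·0.9465 = 2.478 mg/L.

2.48 mg/L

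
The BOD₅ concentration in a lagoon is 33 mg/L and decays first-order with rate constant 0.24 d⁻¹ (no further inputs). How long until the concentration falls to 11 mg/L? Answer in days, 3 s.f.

t = ln(C₀/C)/k = ln(33/11)/0.24 = 1.099/0.24 = 4.578 d.

4.58 d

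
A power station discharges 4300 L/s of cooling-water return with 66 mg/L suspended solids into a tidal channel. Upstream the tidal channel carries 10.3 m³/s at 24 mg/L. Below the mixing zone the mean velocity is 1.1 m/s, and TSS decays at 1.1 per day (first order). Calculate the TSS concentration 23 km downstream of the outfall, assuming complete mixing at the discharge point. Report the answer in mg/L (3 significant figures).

27.9 mg/L

4300 L/s = 4.3 m³/s.
After complete mixing, C₀ = (4.3·66 + 10.3·24) / 14.6 = 36.37 mg/L.
Travel time t = 2.3e+04 m / 1.1 m/s = 2.091e+04 s = 0.242 d.
C = 36.37·exp(−1.1·0.242) = 36.37·0.7663 = 27.87 mg/L.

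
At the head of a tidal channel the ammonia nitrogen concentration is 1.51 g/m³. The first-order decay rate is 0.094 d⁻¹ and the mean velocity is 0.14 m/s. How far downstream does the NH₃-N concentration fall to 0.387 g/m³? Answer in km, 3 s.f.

175 km

From C = C₀·e^(−kt), t = ln(C₀/C)/k = ln(1.51/0.387)/0.094 = 1.361/0.094 = 14.48 d.
Distance = v·t = 0.14 m/s × 1.251e+06 s = 1.752e+05 m = 175.2 km.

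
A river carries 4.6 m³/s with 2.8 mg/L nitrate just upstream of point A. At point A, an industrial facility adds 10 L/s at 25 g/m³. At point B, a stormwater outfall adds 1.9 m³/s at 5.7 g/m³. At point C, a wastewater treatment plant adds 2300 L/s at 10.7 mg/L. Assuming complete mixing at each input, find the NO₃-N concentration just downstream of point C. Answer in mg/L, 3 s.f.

10 L/s = 0.01 m³/s.
After input A: C = (4.6·2.8 + 0.01·25) / 4.61 = 2.848 mg/L.
After input B: C = (4.61·2.848 + 1.9·5.7) / 6.51 = 3.68 mg/L.
2300 L/s = 2.3 m³/s.
After input C: C = (6.51·3.68 + 2.3·10.7) / 8.81 = 5.513 mg/L.

5.51 mg/L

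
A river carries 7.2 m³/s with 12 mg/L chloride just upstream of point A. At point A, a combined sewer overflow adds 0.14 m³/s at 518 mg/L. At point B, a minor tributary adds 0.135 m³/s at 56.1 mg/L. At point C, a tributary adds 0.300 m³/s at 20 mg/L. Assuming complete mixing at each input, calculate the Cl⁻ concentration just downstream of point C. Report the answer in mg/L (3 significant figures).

22.2 mg/L

After input A: C = (7.2·12 + 0.14·518) / 7.34 = 21.65 mg/L.
After input B: C = (7.34·21.65 + 0.135·56.1) / 7.475 = 22.27 mg/L.
After input C: C = (7.475·22.27 + 0.3·20) / 7.775 = 22.19 mg/L.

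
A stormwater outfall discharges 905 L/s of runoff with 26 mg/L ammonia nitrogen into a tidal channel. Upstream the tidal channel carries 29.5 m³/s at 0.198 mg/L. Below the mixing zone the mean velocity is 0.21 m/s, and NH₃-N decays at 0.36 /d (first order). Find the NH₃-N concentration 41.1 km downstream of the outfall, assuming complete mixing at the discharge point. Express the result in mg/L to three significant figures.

0.427 mg/L

905 L/s = 0.905 m³/s.
After complete mixing, C₀ = (0.905·26 + 29.5·0.198) / 30.41 = 0.966 mg/L.
Travel time t = 4.11e+04 m / 0.21 m/s = 1.957e+05 s = 2.265 d.
C = 0.966·exp(−0.36·2.265) = 0.966·0.4424 = 0.4274 mg/L.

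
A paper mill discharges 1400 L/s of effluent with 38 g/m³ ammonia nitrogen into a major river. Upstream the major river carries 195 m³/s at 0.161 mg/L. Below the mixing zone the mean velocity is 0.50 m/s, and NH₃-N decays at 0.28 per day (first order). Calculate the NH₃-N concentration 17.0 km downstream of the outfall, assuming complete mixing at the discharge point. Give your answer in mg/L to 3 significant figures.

1400 L/s = 1.4 m³/s.
After complete mixing, C₀ = (1.4·38 + 195·0.161) / 196.4 = 0.4307 mg/L.
Travel time t = 1.7e+04 m / 0.50 m/s = 3.4e+04 s = 0.3935 d.
C = 0.4307·exp(−0.28·0.3935) = 0.4307·0.8957 = 0.3858 mg/L.

0.386 mg/L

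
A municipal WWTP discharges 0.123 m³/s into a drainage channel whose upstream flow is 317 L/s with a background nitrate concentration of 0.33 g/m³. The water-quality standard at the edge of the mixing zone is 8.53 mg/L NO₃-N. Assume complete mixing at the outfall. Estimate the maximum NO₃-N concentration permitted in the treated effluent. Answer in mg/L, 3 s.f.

29.7 mg/L

317 L/s = 0.317 m³/s.
Mass balance: 8.53·0.44 = 0.123·Cₑ + 0.317·0.33.
Cₑ = (3.753 − 0.1046) / 0.123 = 29.66 mg/L.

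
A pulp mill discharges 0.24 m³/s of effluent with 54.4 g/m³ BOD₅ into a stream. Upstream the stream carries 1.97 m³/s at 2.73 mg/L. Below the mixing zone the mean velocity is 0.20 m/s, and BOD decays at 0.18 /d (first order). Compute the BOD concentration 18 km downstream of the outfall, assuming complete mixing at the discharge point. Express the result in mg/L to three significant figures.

After complete mixing, C₀ = (0.24·54.4 + 1.97·2.73) / 2.21 = 8.341 mg/L.
Travel time t = 1.8e+04 m / 0.20 m/s = 9e+04 s = 1.042 d.
C = 8.341·exp(−0.18·1.042) = 8.341·0.829 = 6.915 mg/L.

6.92 mg/L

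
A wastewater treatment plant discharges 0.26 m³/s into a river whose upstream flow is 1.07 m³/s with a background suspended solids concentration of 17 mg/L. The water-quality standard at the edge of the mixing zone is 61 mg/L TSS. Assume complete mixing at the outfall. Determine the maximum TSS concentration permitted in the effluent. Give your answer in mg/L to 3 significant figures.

242 mg/L

Mass balance: 61·1.33 = 0.26·Cₑ + 1.07·17.
Cₑ = (81.13 − 18.19) / 0.26 = 242.1 mg/L.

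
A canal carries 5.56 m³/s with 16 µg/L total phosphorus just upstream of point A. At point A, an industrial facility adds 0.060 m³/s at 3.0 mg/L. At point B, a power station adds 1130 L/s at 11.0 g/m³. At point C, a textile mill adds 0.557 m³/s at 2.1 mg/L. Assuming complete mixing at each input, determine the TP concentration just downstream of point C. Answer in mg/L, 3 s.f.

1.90 mg/L

16 µg/L = 0.016 mg/L.
After input A: C = (5.56·0.016 + 0.06·3) / 5.62 = 0.04786 mg/L.
1130 L/s = 1.13 m³/s.
After input B: C = (5.62·0.04786 + 1.13·11) / 6.75 = 1.881 mg/L.
After input C: C = (6.75·1.881 + 0.557·2.1) / 7.307 = 1.898 mg/L.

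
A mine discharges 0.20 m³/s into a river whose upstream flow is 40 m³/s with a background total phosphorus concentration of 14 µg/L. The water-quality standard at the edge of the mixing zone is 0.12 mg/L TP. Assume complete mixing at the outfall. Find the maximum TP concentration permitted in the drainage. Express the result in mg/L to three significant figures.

14 µg/L = 0.014 mg/L.
Mass balance: 0.12·40.2 = 0.2·Cₑ + 40·0.014.
Cₑ = (4.824 − 0.56) / 0.2 = 21.32 mg/L.

21.3 mg/L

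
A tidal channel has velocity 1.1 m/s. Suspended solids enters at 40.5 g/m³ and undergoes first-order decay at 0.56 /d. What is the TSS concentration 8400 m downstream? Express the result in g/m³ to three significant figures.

Travel time t = 8400 m / 1.1 m/s = 8400/1.1 = 7636 s = 0.08838 d.
First-order decay: C = 40.5·exp(−0.56·0.08838) = 40.5·0.9517 = 38.54 g/m³.

38.5 g/m³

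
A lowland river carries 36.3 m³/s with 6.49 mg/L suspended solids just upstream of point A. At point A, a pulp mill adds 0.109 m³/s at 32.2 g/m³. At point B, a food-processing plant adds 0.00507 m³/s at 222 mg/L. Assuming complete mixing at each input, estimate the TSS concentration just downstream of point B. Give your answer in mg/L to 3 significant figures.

After input A: C = (36.3·6.49 + 0.109·32.2) / 36.41 = 6.567 mg/L.
After input B: C = (36.41·6.567 + 0.00507·222) / 36.41 = 6.597 mg/L.

6.60 mg/L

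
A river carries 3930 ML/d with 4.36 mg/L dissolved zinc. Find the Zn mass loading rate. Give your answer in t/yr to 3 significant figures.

6260 t/yr

3930 ML/d = 45.49 m³/s.
Mass flux = Q·C = 45.49 m³/s × 4.36 g/m³ = 198.3 g/s.
= 198.3 g/s × 31.56 = 6258 t/yr.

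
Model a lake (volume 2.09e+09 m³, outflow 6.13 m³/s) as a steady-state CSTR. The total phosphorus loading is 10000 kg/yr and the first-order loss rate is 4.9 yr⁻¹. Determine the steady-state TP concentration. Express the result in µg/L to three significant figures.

0.958 µg/L

Outflow Q = 6.13 m³/s × 3.156e+07 s/yr = 1.934e+08 m³/yr.
Steady-state CSTR mass balance: W = Q·C + k·V·C, so C = W/(Q + kV).
Q + kV = 1.934e+08 + 4.9·2.09e+09 = 1.043e+10 m³/yr.
C = 10000/1.043e+10 = 9.584e-07 kg/m³ = 0.0009584 mg/L = 0.9584 µg/L.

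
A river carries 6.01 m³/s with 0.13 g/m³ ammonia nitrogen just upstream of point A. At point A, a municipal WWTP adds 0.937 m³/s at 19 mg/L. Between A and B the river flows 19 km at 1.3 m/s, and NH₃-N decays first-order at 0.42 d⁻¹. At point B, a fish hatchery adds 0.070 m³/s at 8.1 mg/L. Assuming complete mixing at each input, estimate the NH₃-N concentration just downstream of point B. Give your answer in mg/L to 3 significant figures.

2.55 mg/L

After input A: C = (6.01·0.13 + 0.937·19) / 6.947 = 2.675 mg/L.
Over the 19 km reach to input B (t = 1.462e+04 s = 0.1692 d), decay gives C = 2.675·exp(−0.42·0.1692) = 2.492 mg/L.
After input B: C = (6.947·2.492 + 0.07·8.1) / 7.017 = 2.548 mg/L.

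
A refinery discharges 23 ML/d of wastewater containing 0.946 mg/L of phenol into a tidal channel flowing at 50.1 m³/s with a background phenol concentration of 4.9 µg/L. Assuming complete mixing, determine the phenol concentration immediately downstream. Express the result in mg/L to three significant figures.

23 ML/d = 0.2662 m³/s.
4.9 µg/L = 0.0049 mg/L.
Flow-weighted mixing gives C = (0.2662·0.946 + 50.1·0.0049) / (0.2662 + 50.1) = 0.4973/50.37 = 0.009874 mg/L.

0.00987 mg/L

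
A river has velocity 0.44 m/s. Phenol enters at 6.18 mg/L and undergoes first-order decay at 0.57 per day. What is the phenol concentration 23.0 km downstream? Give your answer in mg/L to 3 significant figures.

4.38 mg/L

Travel time t = 23.0 km / 0.44 m/s = 2.3e+04/0.44 = 5.227e+04 s = 0.605 d.
First-order decay: C = 6.18·exp(−0.57·0.605) = 6.18·0.7083 = 4.377 mg/L.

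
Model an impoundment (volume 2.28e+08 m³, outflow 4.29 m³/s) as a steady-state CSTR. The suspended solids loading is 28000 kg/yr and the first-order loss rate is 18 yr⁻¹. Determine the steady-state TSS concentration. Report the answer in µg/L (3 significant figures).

Outflow Q = 4.29 m³/s × 3.156e+07 s/yr = 1.354e+08 m³/yr.
Steady-state CSTR mass balance: W = Q·C + k·V·C, so C = W/(Q + kV).
Q + kV = 1.354e+08 + 18·2.28e+08 = 4.239e+09 m³/yr.
C = 28000/4.239e+09 = 6.605e-06 kg/m³ = 0.006605 mg/L = 6.605 µg/L.

6.60 µg/L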